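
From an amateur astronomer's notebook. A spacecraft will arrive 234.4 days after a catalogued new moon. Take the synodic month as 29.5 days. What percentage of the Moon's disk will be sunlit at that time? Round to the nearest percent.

Reduce mod P: 234.4 − 7×29.5 = 27.90 d into the current lunation.
The Moon has covered 27.90/29.5 of its cycle, so θ ≈ 360° × 27.90/29.5 = 340.5°.
With cos θ = 0.942, the lit fraction is (1 − 0.942)/2 ≈ 0.029, so 3%.

3%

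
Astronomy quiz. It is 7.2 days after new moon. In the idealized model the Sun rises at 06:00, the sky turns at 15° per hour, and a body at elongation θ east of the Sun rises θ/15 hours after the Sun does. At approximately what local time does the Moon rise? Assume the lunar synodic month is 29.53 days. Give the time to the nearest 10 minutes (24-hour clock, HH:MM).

The Moon has covered 7.2/29.53 of its cycle, so θ ≈ 360° × 7.2/29.53 = 87.8°.
At 15° of sky rotation per hour, 87.8° corresponds to a 5.85 h lag.
06:00 + 5.852 h ≈ 11:51 → 11:50 to the nearest ten minutes.

11:50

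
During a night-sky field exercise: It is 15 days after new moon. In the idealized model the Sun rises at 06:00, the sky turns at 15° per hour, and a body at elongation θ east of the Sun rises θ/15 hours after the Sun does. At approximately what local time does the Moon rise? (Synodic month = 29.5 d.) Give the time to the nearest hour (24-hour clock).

Phase angle: θ = 360°·(15 d)/(29.5 d) = 183.1°.
The Moon trails the Sun by θ/15 = 183.1/15 ≈ 12.20 hours.
06:00 + 12.20 h ≈ 18:12 → 18:00 to the nearest hour.

18:00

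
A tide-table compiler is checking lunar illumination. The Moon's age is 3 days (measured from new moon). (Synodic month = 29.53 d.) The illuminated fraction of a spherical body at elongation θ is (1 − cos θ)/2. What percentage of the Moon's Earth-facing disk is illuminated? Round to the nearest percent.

10%

The Moon has covered 3/29.53 of its cycle, so θ ≈ 360° × 3/29.53 = 36.6°.
cos 36.6° = 0.803, so f = (1 − 0.803)/2 = 0.098, so 10%.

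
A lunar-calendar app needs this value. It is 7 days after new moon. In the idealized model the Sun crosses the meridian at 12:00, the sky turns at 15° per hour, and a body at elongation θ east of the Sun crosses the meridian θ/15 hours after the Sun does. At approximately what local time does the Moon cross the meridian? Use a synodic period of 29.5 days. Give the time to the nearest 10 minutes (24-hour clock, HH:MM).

17:40

Elongation θ = 360° × 7/29.5 ≈ 85.4°.
The Moon trails the Sun by θ/15 = 85.4/15 ≈ 5.69 hours.
12:00 + 5.695 h ≈ 17:42 → 17:40 to the nearest ten minutes.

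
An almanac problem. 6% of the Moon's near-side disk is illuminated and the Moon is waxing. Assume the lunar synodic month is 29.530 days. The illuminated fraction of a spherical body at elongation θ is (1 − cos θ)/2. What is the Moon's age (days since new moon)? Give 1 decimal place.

cos θ = 1 − 2f = 0.880, giving a principal value of 28.4°.
Waxing ⇒ before full, so θ = 28.4°.
Age = 29.530 × 28.4°/360° ≈ 2.33 days.

2.3 days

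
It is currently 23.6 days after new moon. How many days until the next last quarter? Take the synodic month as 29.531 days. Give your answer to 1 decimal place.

Last quarter is 0.75 of the way through the cycle: age 0.75 × 29.531 = 22.148 d.
Already past this cycle's last quarter; the next is at 22.148 + 29.531 = 51.679 d, so 51.679 − 23.6 = 28.079 days.

28.1 days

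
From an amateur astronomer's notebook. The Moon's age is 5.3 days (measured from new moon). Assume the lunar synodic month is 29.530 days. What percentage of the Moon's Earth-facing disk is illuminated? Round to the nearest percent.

The Moon has covered 5.3/29.530 of its cycle, so θ ≈ 360° × 5.3/29.530 = 64.6°.
cos 64.6° = 0.429, so f = (1 − 0.429)/2 = 0.286, so 29%.

29%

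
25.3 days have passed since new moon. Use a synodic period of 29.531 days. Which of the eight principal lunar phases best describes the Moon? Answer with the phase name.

waning crescent

At 25.3/29.531 of the cycle, θ ≈ 308° — the waning crescent range.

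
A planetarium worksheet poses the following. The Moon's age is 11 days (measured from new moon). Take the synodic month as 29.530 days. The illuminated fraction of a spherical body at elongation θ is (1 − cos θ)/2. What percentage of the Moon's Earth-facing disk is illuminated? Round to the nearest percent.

Phase angle: θ = 360°·(11 d)/(29.530 d) = 134.1°.
With cos θ = (-0.696), the lit fraction is (1 − (-0.696))/2 ≈ 0.848, so 85%.

85%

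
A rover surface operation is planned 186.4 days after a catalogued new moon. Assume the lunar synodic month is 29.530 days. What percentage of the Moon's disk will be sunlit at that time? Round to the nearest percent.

69%

186.4 d spans 6 complete synodic months (6 × 29.530 = 177.18 d) plus 9.22 d.
Elongation θ = 360° × 9.22/29.530 ≈ 112.4°.
cos 112.4° = (-0.381), so f = (1 − (-0.381))/2 = 0.691, so 69%.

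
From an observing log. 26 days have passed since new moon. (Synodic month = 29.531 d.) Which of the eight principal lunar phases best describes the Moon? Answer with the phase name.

waning crescent

θ ≈ 360° × 26/29.531 = 317°, which falls in the waning crescent sector.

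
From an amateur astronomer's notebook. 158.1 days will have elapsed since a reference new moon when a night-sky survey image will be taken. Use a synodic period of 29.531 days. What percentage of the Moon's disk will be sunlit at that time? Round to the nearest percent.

80%

158.1/29.531 = 5.354 lunations, so 5 complete cycles and 10.44 d into the next.
Elongation θ = 360° × 10.44/29.531 ≈ 127.3°.
Illuminated fraction = (1 − cos 127.3°)/2 = (1 − (-0.606))/2 ≈ 0.803, so 80%.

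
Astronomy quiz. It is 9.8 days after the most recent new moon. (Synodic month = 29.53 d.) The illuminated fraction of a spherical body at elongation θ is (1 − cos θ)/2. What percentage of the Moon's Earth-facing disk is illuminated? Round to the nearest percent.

75%

The Moon has covered 9.8/29.53 of its cycle, so θ ≈ 360° × 9.8/29.53 = 119.5°.
Illuminated fraction = (1 − cos 119.5°)/2 = (1 − (-0.492))/2 ≈ 0.746, so 75%.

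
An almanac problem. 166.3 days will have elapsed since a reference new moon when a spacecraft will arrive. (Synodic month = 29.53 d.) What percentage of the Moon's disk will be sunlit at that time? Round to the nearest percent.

84%

166.3 d spans 5 complete synodic months (5 × 29.53 = 147.65 d) plus 18.65 d.
Phase angle: θ = 360°·(18.65 d)/(29.53 d) = 227.4°.
cos 227.4° = (-0.677), so f = (1 − (-0.677))/2 = 0.839, so 84%.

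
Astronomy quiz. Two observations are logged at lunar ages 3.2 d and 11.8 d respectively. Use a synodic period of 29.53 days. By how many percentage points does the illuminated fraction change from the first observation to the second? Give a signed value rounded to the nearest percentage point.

+79 percentage points

θ₁ = 360° × 3.2/29.53 = 39.0°, f₁ = (1 − cos θ₁)/2 = 0.111.
θ₂ = 360° × 11.8/29.53 = 143.9°, f₂ = (1 − cos θ₂)/2 = 0.904.
Change = f₂ − f₁ = +0.792 → +79 percentage points.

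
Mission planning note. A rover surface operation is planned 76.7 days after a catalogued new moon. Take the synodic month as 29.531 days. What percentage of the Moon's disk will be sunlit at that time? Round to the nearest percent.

76.7 d spans 2 complete synodic months (2 × 29.531 = 59.06 d) plus 17.64 d.
The Moon has covered 17.64/29.531 of its cycle, so θ ≈ 360° × 17.64/29.531 = 215.0°.
With cos θ = (-0.819), the lit fraction is (1 − (-0.819))/2 ≈ 0.909, so 91%.

91%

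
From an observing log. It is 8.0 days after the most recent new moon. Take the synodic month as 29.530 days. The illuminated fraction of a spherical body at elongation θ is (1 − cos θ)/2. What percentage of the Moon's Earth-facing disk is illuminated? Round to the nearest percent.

Phase angle: θ = 360°·(8.0 d)/(29.530 d) = 97.5°.
Illuminated fraction = (1 − cos 97.5°)/2 = (1 − (-0.131))/2 ≈ 0.566, so 57%.

57%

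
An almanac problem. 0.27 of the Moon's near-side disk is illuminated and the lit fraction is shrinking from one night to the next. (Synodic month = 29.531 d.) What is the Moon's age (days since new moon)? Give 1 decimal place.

24.4 days

cos θ = 1 − 2f = 0.460, giving a principal value of 62.6°.
Waning ⇒ past full, so θ = 360° − 62.6° = 297.4°.
That fraction of the synodic month is 297.4/360 × 29.531 d ≈ 24.39 d.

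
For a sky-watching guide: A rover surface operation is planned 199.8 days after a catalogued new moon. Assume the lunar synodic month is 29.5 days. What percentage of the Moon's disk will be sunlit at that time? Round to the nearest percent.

199.8 d spans 6 complete synodic months (6 × 29.5 = 177.00 d) plus 22.80 d.
Elongation θ = 360° × 22.80/29.5 ≈ 278.2°.
With cos θ = 0.143, the lit fraction is (1 − 0.143)/2 ≈ 0.428, so 43%.

43%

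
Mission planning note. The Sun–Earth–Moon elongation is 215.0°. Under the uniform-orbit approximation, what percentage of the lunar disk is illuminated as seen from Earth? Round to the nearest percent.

91%

cos 215.0° = (-0.819), so f = (1 − (-0.819))/2 = 0.910, i.e. 91%.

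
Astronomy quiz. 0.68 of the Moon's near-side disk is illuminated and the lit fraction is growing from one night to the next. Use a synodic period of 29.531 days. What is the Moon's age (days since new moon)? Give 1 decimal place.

From f = (1 − cos θ)/2: cos θ = 1 − 2×0.68 = -0.360; arccos → 111.1°.
The Moon is waxing (0°–180°), so θ = 111.1° directly.
Age = 29.531 × 111.1°/360° ≈ 9.11 days.

9.1 days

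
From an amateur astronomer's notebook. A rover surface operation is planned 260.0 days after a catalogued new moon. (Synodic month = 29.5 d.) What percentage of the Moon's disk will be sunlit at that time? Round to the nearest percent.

260.0/29.5 = 8.814 lunations, so 8 complete cycles and 24.00 d into the next.
The Moon has covered 24.00/29.5 of its cycle, so θ ≈ 360° × 24.00/29.5 = 292.9°.
cos 292.9° = 0.389, so f = (1 − 0.389)/2 = 0.306, so 31%.

31%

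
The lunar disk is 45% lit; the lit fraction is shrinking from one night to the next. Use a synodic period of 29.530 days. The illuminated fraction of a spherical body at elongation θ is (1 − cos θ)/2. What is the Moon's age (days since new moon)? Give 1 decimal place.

Invert f = (1 − cos θ)/2 to get cos θ = 1 − 2(0.45) = 0.100, hence θ₀ = arccos 0.100 = 84.3°.
Waning ⇒ past full, so θ = 360° − 84.3° = 275.7°.
That fraction of the synodic month is 275.7/360 × 29.530 d ≈ 22.62 d.

22.6 days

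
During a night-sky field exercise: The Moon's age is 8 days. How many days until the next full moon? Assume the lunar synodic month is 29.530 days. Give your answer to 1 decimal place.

Full moon is 0.5 of the way through the cycle: age 0.5 × 29.530 = 14.765 d.
That is 14.765 − 8 = 6.765 days ahead.

6.8 days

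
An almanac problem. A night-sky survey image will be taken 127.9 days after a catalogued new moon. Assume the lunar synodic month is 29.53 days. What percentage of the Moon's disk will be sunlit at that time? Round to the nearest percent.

Reduce mod P: 127.9 − 4×29.53 = 9.78 d into the current lunation.
Elongation θ = 360° × 9.78/29.53 ≈ 119.2°.
cos 119.2° = (-0.488), so f = (1 − (-0.488))/2 = 0.744, so 74%.

74%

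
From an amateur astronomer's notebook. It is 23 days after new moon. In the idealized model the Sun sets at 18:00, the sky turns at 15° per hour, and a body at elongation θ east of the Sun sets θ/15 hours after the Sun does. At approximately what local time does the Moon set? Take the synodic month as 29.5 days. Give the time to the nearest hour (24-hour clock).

Phase angle: θ = 360°·(23 d)/(29.5 d) = 280.7°.
At 15° of sky rotation per hour, 280.7° corresponds to a 18.71 h lag.
18:00 + 18.71 h ≈ 12:43 → 13:00 to the nearest hour.

13:00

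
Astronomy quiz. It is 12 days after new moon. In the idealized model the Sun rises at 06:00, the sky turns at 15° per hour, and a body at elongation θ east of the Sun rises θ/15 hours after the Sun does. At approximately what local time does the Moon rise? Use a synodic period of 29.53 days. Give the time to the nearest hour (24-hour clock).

16:00

Phase angle: θ = 360°·(12 d)/(29.53 d) = 146.3°.
Delay after the Sun = 146.3° / (15°/h) ≈ 9.75 h.
06:00 + 9.75 h ≈ 15:45 → 16:00 to the nearest hour.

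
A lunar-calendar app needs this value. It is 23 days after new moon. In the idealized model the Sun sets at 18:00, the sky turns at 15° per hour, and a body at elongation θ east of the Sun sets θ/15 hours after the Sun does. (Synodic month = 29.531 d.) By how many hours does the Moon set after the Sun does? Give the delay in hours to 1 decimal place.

Elongation θ = 360° × 23/29.531 ≈ 280.4°.
The Moon trails the Sun by θ/15 = 280.4/15 ≈ 18.69 hours.
So the Moon sets 18.69 h after the Sun.

18.7 h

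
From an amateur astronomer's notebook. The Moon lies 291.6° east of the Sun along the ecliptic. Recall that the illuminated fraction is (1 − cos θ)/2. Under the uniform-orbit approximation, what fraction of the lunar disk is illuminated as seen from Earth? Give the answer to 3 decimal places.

f = (1 − cos 291.6°)/2 = (1 − 0.368)/2 ≈ 0.316.

0.316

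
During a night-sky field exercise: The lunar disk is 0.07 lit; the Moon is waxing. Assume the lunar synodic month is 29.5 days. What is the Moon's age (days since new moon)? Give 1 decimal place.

cos θ = 1 − 2f = 0.860, giving a principal value of 30.7°.
Before full moon the principal value applies: θ = 30.7°.
Age = 29.5 × 30.7°/360° ≈ 2.51 days.

2.5 days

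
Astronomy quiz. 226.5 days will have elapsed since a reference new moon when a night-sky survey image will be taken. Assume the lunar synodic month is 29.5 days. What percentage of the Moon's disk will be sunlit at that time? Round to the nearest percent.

72%

226.5 d spans 7 complete synodic months (7 × 29.5 = 206.50 d) plus 20.00 d.
Phase angle: θ = 360°·(20.00 d)/(29.5 d) = 244.1°.
cos 244.1° = (-0.437), so f = (1 − (-0.437))/2 = 0.719, so 72%.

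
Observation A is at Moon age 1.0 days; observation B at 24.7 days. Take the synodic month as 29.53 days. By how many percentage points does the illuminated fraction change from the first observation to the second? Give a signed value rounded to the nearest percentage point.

First observation: θ = 360°·1.0/29.53 = 12.2°, so f = 0.011.
Second observation: θ = 301.1°, f = 0.242.
Δf = 0.242 − 0.011 = +0.230, i.e. +23 pp.

+23 pp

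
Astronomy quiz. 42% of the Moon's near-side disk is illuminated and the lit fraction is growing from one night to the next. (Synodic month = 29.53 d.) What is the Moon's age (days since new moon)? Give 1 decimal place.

From f = (1 − cos θ)/2: cos θ = 1 − 2×0.42 = 0.160; arccos → 80.8°.
The Moon is waxing (0°–180°), so θ = 80.8° directly.
That fraction of the synodic month is 80.8/360 × 29.53 d ≈ 6.63 d.

6.6 days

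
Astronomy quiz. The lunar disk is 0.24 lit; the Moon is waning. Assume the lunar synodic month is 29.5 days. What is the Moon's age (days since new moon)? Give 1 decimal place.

Invert f = (1 − cos θ)/2 to get cos θ = 1 − 2(0.24) = 0.520, hence θ₀ = arccos 0.520 = 58.7°.
A waning Moon lies in 180°–360°, so θ = 360° − 58.7° = 301.3°.
At 360°/29.5 d per day, 301.3° corresponds to 24.69 days.

24.7 days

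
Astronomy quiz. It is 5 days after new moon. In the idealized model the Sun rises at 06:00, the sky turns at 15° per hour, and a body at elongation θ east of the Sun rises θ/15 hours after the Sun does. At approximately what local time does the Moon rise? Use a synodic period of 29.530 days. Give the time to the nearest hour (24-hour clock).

10:00

Elongation θ = 360° × 5/29.530 ≈ 61.0°.
Delay after the Sun = 61.0° / (15°/h) ≈ 4.06 h.
06:00 + 4.06 h ≈ 10:04 → 10:00 to the nearest hour.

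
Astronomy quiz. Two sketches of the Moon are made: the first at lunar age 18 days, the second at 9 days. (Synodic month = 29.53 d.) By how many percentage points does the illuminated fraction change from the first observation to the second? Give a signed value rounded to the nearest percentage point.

-22 pp

θ₁ = 360° × 18/29.53 = 219.4°, f₁ = (1 − cos θ₁)/2 = 0.886.
θ₂ = 360° × 9/29.53 = 109.7°, f₂ = (1 − cos θ₂)/2 = 0.669.
Change = f₂ − f₁ = -0.217 → -22 percentage points.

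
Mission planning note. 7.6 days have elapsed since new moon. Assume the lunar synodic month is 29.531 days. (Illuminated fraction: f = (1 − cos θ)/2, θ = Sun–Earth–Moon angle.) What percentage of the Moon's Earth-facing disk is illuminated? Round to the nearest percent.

The Moon has covered 7.6/29.531 of its cycle, so θ ≈ 360° × 7.6/29.531 = 92.6°.
Illuminated fraction = (1 − cos 92.6°)/2 = (1 − (-0.046))/2 ≈ 0.523, so 52%.

52%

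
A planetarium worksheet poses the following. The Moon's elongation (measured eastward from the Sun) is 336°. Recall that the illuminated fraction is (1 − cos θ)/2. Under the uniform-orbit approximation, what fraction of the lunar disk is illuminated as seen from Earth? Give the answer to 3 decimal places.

f = (1 − cos 336°)/2 = (1 − 0.914)/2 ≈ 0.043.

0.043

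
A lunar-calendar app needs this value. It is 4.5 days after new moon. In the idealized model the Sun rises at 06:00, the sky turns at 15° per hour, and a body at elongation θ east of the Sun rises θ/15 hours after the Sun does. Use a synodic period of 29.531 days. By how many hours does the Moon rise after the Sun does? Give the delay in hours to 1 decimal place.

Phase angle: θ = 360°·(4.5 d)/(29.531 d) = 54.9°.
The Moon trails the Sun by θ/15 = 54.9/15 ≈ 3.66 hours.
So the Moon rises 3.66 h after the Sun.

3.7 h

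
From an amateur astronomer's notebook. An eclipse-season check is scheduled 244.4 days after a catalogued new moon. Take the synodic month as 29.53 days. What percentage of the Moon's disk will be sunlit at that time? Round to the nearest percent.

244.4 d spans 8 complete synodic months (8 × 29.53 = 236.24 d) plus 8.16 d.
Elongation θ = 360° × 8.16/29.53 ≈ 99.5°.
With cos θ = (-0.165), the lit fraction is (1 − (-0.165))/2 ≈ 0.582, so 58%.

58%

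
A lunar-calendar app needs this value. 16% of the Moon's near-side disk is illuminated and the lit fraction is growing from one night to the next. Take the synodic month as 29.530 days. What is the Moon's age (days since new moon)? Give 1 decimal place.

From f = (1 − cos θ)/2: cos θ = 1 − 2×0.16 = 0.680; arccos → 47.2°.
Waxing ⇒ before full, so θ = 47.2°.
That fraction of the synodic month is 47.2/360 × 29.530 d ≈ 3.87 d.

3.9 days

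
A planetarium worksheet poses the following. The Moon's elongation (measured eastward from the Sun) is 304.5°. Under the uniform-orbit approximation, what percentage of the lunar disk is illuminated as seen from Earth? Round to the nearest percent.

22%

f = (1 − cos 304.5°)/2 = (1 − 0.566)/2 ≈ 0.217, i.e. 22%.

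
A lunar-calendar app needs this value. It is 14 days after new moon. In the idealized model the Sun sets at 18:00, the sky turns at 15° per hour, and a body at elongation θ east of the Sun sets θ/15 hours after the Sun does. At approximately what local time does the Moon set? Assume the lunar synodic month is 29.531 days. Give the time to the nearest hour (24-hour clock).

Elongation θ = 360° × 14/29.531 ≈ 170.7°.
The Moon trails the Sun by θ/15 = 170.7/15 ≈ 11.38 hours.
18:00 + 11.38 h ≈ 05:23 → 05:00 to the nearest hour.

05:00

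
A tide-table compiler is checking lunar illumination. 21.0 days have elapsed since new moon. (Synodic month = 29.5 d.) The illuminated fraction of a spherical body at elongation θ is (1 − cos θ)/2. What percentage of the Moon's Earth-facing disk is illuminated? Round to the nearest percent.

62%

Phase angle: θ = 360°·(21.0 d)/(29.5 d) = 256.3°.
With cos θ = (-0.237), the lit fraction is (1 − (-0.237))/2 ≈ 0.619, so 62%.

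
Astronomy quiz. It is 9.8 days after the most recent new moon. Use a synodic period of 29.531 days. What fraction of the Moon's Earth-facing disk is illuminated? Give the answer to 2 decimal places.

0.75

Elongation θ = 360° × 9.8/29.531 ≈ 119.5°.
With cos θ = (-0.492), the lit fraction is (1 − (-0.492))/2 ≈ 0.746.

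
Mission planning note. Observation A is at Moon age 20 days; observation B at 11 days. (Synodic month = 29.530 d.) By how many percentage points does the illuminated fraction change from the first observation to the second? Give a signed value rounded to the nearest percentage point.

+13 percentage points

First observation: θ = 360°·20/29.530 = 243.8°, so f = 0.721.
Second observation: θ = 134.1°, f = 0.848.
Δf = 0.848 − 0.721 = +0.127, i.e. +13 pp.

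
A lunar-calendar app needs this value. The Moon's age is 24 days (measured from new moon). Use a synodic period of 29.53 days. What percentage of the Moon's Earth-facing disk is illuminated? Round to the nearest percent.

Elongation θ = 360° × 24/29.53 ≈ 292.6°.
With cos θ = 0.384, the lit fraction is (1 − 0.384)/2 ≈ 0.308, so 31%.

31%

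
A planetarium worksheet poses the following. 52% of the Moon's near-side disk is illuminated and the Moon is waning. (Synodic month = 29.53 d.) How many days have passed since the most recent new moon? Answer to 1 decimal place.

cos θ = 1 − 2f = -0.040, giving a principal value of 92.3°.
Since the Moon is past full (waning), take the reflex angle: θ = 360° − 92.3° = 267.7°.
At 360°/29.53 d per day, 267.7° corresponds to 21.96 days.

22.0 days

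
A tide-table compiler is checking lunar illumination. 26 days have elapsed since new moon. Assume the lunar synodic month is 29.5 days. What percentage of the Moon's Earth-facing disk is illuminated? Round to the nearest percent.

13%

Elongation θ = 360° × 26/29.5 ≈ 317.3°.
With cos θ = 0.735, the lit fraction is (1 − 0.735)/2 ≈ 0.133, so 13%.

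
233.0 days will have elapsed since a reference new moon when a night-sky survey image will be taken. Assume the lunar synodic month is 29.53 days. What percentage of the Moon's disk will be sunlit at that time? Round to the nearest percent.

11%

Reduce mod P: 233.0 − 7×29.53 = 26.29 d into the current lunation.
The Moon has covered 26.29/29.53 of its cycle, so θ ≈ 360° × 26.29/29.53 = 320.5°.
With cos θ = 0.772, the lit fraction is (1 − 0.772)/2 ≈ 0.114, so 11%.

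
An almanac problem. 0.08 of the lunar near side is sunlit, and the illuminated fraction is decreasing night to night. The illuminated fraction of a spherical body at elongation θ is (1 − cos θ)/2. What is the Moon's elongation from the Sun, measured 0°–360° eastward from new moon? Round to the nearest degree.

cos θ = 1 − 2f = 0.840, giving a principal value of 32.9°.
Since the Moon is past full (waning), take the reflex angle: θ = 360° − 32.9° = 327.1°.

327°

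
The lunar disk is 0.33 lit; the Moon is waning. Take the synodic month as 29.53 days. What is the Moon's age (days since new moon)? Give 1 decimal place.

From f = (1 − cos θ)/2: cos θ = 1 − 2×0.33 = 0.340; arccos → 70.1°.
A waning Moon lies in 180°–360°, so θ = 360° − 70.1° = 289.9°.
That fraction of the synodic month is 289.9/360 × 29.53 d ≈ 23.78 d.

23.8 days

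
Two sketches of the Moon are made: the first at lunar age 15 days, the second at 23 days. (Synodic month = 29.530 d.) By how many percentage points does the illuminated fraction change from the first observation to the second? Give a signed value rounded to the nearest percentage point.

-59 pp

θ₁ = 360° × 15/29.530 = 182.9°, f₁ = (1 − cos θ₁)/2 = 0.999.
θ₂ = 360° × 23/29.530 = 280.4°, f₂ = (1 − cos θ₂)/2 = 0.410.
Change = f₂ − f₁ = -0.590 → -59 percentage points.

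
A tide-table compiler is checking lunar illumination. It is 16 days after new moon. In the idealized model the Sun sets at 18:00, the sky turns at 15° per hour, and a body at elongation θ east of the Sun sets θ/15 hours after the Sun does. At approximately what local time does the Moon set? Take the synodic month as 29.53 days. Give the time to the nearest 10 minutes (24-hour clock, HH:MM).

Elongation θ = 360° × 16/29.53 ≈ 195.1°.
At 15° of sky rotation per hour, 195.1° corresponds to a 13.00 h lag.
18:00 + 13.004 h ≈ 07:00 → 07:00 to the nearest ten minutes.

07:00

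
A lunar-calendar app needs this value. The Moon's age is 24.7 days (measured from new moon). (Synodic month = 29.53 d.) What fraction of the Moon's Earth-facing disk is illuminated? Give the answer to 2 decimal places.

The Moon has covered 24.7/29.53 of its cycle, so θ ≈ 360° × 24.7/29.53 = 301.1°.
cos 301.1° = 0.517, so f = (1 − 0.517)/2 = 0.242.

0.24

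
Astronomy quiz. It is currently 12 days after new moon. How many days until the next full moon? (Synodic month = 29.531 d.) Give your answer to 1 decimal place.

Full moon occurs at elongation 180°, i.e. at age 29.531 × 180/360 = 14.765 d.
That is 14.765 − 12 = 2.765 days ahead.

2.8 days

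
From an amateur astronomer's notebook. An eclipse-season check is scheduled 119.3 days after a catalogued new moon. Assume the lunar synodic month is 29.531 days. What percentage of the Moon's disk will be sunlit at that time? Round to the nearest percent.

119.3/29.531 = 4.040 lunations, so 4 complete cycles and 1.18 d into the next.
Elongation θ = 360° × 1.18/29.531 ≈ 14.3°.
Illuminated fraction = (1 − cos 14.3°)/2 = (1 − 0.969)/2 ≈ 0.016, so 2%.

2%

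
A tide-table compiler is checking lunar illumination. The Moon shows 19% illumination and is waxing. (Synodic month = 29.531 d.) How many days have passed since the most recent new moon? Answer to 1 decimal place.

4.2 days

From f = (1 − cos θ)/2: cos θ = 1 − 2×0.19 = 0.620; arccos → 51.7°.
Before full moon the principal value applies: θ = 51.7°.
That fraction of the synodic month is 51.7/360 × 29.531 d ≈ 4.24 d.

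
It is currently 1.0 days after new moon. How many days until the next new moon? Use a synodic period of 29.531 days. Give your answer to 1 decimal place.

One full lunation from the last new moon is 29.531 d; remaining = 29.531 − 1.0 = 28.531 d.

28.5 days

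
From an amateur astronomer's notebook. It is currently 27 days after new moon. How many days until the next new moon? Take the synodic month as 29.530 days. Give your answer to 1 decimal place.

The next new moon completes the synodic month: 29.530 − 27 = 2.530 days.

2.5 days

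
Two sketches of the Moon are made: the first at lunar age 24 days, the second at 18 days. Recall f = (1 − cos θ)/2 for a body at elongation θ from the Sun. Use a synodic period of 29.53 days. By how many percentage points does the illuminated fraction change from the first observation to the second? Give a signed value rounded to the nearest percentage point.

+58 percentage points

First observation: θ = 360°·24/29.53 = 292.6°, so f = 0.308.
Second observation: θ = 219.4°, f = 0.886.
Δf = 0.886 − 0.308 = +0.578, i.e. +58 pp.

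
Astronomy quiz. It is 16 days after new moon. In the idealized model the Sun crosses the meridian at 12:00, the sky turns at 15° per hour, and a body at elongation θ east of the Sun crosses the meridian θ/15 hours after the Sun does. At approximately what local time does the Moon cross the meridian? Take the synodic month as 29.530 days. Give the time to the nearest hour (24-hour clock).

Elongation θ = 360° × 16/29.530 ≈ 195.1°.
The Moon trails the Sun by θ/15 = 195.1/15 ≈ 13.00 hours.
12:00 + 13.00 h ≈ 01:00 → 01:00 to the nearest hour.

01:00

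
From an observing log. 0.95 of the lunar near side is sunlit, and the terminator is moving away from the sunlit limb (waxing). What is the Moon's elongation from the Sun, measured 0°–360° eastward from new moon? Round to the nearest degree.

154°

cos θ = 1 − 2f = -0.900, giving a principal value of 154.2°.
Before full moon the principal value applies: θ = 154.2°.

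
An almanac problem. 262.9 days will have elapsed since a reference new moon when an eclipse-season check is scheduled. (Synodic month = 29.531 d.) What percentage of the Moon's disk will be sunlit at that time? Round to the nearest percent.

262.9/29.531 = 8.903 lunations, so 8 complete cycles and 26.65 d into the next.
Phase angle: θ = 360°·(26.65 d)/(29.531 d) = 324.9°.
Illuminated fraction = (1 − cos 324.9°)/2 = (1 − 0.818)/2 ≈ 0.091, so 9%.

9%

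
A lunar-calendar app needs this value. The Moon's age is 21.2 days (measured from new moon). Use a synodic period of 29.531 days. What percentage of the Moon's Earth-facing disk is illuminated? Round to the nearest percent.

The Moon has covered 21.2/29.531 of its cycle, so θ ≈ 360° × 21.2/29.531 = 258.4°.
Illuminated fraction = (1 − cos 258.4°)/2 = (1 − (-0.200))/2 ≈ 0.600, so 60%.

60%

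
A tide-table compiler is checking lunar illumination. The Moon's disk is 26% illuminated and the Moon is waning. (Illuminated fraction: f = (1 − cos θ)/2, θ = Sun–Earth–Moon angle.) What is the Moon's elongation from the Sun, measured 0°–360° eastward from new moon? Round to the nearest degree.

299°

From f = (1 − cos θ)/2: cos θ = 1 − 2×0.26 = 0.480; arccos → 61.3°.
Since the Moon is past full (waning), take the reflex angle: θ = 360° − 61.3° = 298.7°.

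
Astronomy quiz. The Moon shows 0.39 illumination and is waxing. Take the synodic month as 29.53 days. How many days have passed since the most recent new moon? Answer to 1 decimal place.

Invert f = (1 − cos θ)/2 to get cos θ = 1 − 2(0.39) = 0.220, hence θ₀ = arccos 0.220 = 77.3°.
Before full moon the principal value applies: θ = 77.3°.
That fraction of the synodic month is 77.3/360 × 29.53 d ≈ 6.34 d.

6.3 days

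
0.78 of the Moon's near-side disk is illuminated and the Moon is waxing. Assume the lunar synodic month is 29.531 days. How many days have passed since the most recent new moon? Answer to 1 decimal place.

cos θ = 1 − 2f = -0.560, giving a principal value of 124.1°.
The Moon is waxing (0°–180°), so θ = 124.1° directly.
That fraction of the synodic month is 124.1/360 × 29.531 d ≈ 10.18 d.

10.2 days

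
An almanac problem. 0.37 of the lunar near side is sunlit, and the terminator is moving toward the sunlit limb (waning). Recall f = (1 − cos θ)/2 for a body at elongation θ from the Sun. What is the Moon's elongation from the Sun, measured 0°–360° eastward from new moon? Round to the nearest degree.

From f = (1 − cos θ)/2: cos θ = 1 − 2×0.37 = 0.260; arccos → 74.9°.
A waning Moon lies in 180°–360°, so θ = 360° − 74.9° = 285.1°.

285°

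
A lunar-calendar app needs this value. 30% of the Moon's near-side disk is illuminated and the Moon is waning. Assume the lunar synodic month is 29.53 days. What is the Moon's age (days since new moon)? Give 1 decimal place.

24.1 days

cos θ = 1 − 2f = 0.400, giving a principal value of 66.4°.
A waning Moon lies in 180°–360°, so θ = 360° − 66.4° = 293.6°.
At 360°/29.53 d per day, 293.6° corresponds to 24.08 days.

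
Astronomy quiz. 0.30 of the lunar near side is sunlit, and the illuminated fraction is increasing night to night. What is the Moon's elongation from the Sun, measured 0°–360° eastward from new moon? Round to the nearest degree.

66°

From f = (1 − cos θ)/2: cos θ = 1 − 2×0.30 = 0.400; arccos → 66.4°.
Before full moon the principal value applies: θ = 66.4°.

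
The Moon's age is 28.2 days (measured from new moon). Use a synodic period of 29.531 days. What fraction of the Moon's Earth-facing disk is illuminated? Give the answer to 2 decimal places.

Elongation θ = 360° × 28.2/29.531 ≈ 343.8°.
Illuminated fraction = (1 − cos 343.8°)/2 = (1 − 0.960)/2 ≈ 0.020.

0.02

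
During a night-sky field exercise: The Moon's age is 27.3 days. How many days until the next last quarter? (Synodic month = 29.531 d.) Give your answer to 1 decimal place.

Last quarter occurs at elongation 270°, i.e. at age 29.531 × 270/360 = 22.148 d.
This lunation's last quarter (22.148 d) has passed, so add one period: 51.679 − 27.3 = 24.379 days.

24.4 days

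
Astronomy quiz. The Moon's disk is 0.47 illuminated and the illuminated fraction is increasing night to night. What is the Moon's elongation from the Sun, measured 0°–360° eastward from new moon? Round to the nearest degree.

Invert f = (1 − cos θ)/2 to get cos θ = 1 − 2(0.47) = 0.060, hence θ₀ = arccos 0.060 = 86.6°.
Before full moon the principal value applies: θ = 86.6°.

87°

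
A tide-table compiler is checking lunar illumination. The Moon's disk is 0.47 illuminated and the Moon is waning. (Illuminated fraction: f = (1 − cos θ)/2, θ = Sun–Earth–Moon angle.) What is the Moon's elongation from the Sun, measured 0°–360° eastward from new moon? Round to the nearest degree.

273°

From f = (1 − cos θ)/2: cos θ = 1 − 2×0.47 = 0.060; arccos → 86.6°.
Waning ⇒ past full, so θ = 360° − 86.6° = 273.4°.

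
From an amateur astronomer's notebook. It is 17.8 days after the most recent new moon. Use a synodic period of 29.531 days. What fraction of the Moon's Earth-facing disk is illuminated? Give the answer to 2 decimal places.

0.90

The Moon has covered 17.8/29.531 of its cycle, so θ ≈ 360° × 17.8/29.531 = 217.0°.
Illuminated fraction = (1 − cos 217.0°)/2 = (1 − (-0.799))/2 ≈ 0.899.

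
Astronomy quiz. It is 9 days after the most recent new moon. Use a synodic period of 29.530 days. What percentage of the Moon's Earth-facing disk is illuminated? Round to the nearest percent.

The Moon has covered 9/29.530 of its cycle, so θ ≈ 360° × 9/29.530 = 109.7°.
Illuminated fraction = (1 − cos 109.7°)/2 = (1 − (-0.337))/2 ≈ 0.669, so 67%.

67%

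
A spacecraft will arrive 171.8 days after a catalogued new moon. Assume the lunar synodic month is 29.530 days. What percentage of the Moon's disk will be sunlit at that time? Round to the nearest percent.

171.8/29.530 = 5.818 lunations, so 5 complete cycles and 24.15 d into the next.
Phase angle: θ = 360°·(24.15 d)/(29.530 d) = 294.4°.
With cos θ = 0.413, the lit fraction is (1 − 0.413)/2 ≈ 0.293, so 29%.

29%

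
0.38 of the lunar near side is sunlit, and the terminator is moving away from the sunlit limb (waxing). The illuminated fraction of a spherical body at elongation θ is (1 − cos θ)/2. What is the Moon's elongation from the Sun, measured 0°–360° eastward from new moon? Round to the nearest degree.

cos θ = 1 − 2f = 0.240, giving a principal value of 76.1°.
The Moon is waxing (0°–180°), so θ = 76.1° directly.

76°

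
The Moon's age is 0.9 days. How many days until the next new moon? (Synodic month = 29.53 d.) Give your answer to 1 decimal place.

28.6 days

The next new moon completes the synodic month: 29.53 − 0.9 = 28.630 days.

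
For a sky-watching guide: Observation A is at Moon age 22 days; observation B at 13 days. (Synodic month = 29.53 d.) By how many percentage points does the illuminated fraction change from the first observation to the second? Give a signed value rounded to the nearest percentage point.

θ₁ = 360° × 22/29.53 = 268.2°, f₁ = (1 − cos θ₁)/2 = 0.516.
θ₂ = 360° × 13/29.53 = 158.5°, f₂ = (1 − cos θ₂)/2 = 0.965.
Change = f₂ − f₁ = +0.449 → +45 percentage points.

+45 percentage points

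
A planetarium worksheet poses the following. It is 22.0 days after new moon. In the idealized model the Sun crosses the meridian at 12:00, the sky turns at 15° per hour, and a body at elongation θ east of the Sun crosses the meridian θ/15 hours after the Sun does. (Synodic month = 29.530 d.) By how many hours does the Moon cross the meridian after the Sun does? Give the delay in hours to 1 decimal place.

17.9 h

Elongation θ = 360° × 22.0/29.530 ≈ 268.2°.
The Moon trails the Sun by θ/15 = 268.2/15 ≈ 17.88 hours.
So the Moon crosses the meridian 17.88 h after the Sun.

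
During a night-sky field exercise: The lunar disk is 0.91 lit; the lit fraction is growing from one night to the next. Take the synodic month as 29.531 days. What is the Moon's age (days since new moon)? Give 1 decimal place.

11.9 days

From f = (1 − cos θ)/2: cos θ = 1 − 2×0.91 = -0.820; arccos → 145.1°.
Waxing ⇒ before full, so θ = 145.1°.
Age = 29.531 × 145.1°/360° ≈ 11.90 days.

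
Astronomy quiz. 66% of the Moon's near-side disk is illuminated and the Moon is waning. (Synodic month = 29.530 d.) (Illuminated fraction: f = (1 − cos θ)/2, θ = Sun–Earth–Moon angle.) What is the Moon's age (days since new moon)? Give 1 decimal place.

From f = (1 − cos θ)/2: cos θ = 1 − 2×0.66 = -0.320; arccos → 108.7°.
A waning Moon lies in 180°–360°, so θ = 360° − 108.7° = 251.3°.
That fraction of the synodic month is 251.3/360 × 29.530 d ≈ 20.62 d.

20.6 days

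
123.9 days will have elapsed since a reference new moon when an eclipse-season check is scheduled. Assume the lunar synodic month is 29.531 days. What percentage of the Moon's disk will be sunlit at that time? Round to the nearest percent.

123.9/29.531 = 4.196 lunations, so 4 complete cycles and 5.78 d into the next.
Phase angle: θ = 360°·(5.78 d)/(29.531 d) = 70.4°.
Illuminated fraction = (1 − cos 70.4°)/2 = (1 − 0.335)/2 ≈ 0.332, so 33%.

33%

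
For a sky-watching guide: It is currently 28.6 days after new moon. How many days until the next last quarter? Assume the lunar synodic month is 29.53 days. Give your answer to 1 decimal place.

23.1 days

Last quarter occurs at elongation 270°, i.e. at age 29.53 × 270/360 = 22.148 d.
This lunation's last quarter (22.148 d) has passed, so add one period: 51.678 − 28.6 = 23.078 days.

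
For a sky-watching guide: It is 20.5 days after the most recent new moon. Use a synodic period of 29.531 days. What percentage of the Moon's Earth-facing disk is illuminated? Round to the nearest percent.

Phase angle: θ = 360°·(20.5 d)/(29.531 d) = 249.9°.
With cos θ = (-0.344), the lit fraction is (1 − (-0.344))/2 ≈ 0.672, so 67%.

67%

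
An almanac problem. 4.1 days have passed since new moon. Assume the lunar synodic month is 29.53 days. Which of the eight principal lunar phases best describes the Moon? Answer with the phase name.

At 4.1/29.53 of the cycle, θ ≈ 50° — the waxing crescent range.

waxing crescent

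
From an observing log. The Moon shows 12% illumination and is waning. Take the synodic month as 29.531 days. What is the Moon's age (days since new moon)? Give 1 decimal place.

Invert f = (1 − cos θ)/2 to get cos θ = 1 − 2(0.12) = 0.760, hence θ₀ = arccos 0.760 = 40.5°.
A waning Moon lies in 180°–360°, so θ = 360° − 40.5° = 319.5°.
That fraction of the synodic month is 319.5/360 × 29.531 d ≈ 26.21 d.

26.2 days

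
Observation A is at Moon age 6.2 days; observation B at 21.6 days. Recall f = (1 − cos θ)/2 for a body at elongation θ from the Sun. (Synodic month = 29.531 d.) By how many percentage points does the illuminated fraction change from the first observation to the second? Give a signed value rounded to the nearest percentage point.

θ₁ = 360° × 6.2/29.531 = 75.6°, f₁ = (1 − cos θ₁)/2 = 0.375.
θ₂ = 360° × 21.6/29.531 = 263.3°, f₂ = (1 − cos θ₂)/2 = 0.558.
Change = f₂ − f₁ = +0.183 → +18 percentage points.

+18 pp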